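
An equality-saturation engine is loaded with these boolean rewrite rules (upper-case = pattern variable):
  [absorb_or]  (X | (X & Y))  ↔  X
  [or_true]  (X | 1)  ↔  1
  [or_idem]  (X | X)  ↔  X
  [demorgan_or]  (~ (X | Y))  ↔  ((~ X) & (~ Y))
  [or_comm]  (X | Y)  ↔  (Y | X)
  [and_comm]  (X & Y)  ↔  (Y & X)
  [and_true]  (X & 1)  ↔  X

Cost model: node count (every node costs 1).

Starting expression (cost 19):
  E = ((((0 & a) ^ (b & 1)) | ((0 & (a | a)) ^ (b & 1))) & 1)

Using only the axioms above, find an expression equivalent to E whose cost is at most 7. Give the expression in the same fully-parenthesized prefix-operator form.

(1) (a | a)  =[or_idem →]=  a    ⊢ ((((0 & a) ^ (b & 1)) | ((0 & a) ^ (b & 1))) & 1)
(2) (((0 & a) ^ (b & 1)) | ((0 & a) ^ (b & 1)))  =[or_idem →]=  ((0 & a) ^ (b & 1))    ⊢ (((0 & a) ^ (b & 1)) & 1)
(3) (((0 & a) ^ (b & 1)) & 1)  =[and_true →]=  ((0 & a) ^ (b & 1))    ⊢ cost 7, within 7

((0 & a) ^ (b & 1))   [cost 7]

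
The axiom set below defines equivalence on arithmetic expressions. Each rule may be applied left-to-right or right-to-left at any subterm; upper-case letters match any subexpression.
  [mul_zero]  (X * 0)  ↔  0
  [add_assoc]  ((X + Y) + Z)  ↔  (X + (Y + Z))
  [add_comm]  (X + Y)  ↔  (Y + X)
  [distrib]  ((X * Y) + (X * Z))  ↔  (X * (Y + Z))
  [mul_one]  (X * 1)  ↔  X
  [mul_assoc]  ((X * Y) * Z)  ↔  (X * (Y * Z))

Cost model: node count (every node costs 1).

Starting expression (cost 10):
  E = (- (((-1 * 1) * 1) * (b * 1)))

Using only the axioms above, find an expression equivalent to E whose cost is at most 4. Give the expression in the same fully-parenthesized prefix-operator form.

step 1: mul_one (→) rewrites (b * 1) into b, now (- (((-1 * 1) * 1) * b))
step 2: mul_one (→) rewrites (-1 * 1) into -1, now (- ((-1 * 1) * b))
step 3: mul_one (→) rewrites (-1 * 1) into -1, reaching cost 4 (bound 4)

(- (-1 * b))   [cost 4]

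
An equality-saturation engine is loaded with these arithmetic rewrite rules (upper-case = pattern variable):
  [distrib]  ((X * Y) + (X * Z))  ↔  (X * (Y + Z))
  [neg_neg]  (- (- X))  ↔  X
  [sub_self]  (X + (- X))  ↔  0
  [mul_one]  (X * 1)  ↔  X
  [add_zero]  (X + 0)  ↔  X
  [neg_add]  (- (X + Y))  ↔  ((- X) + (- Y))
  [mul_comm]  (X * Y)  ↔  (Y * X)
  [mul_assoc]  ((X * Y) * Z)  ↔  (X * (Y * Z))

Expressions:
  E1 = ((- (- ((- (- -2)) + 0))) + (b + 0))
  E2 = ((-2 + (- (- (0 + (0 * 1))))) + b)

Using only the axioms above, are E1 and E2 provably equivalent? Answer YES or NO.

(1) (- (- -2))  =[neg_neg →]=  -2    ⊢ ((- (- (-2 + 0))) + (b + 0))
(2) (b + 0)  =[add_zero →]=  b    ⊢ ((- (- (-2 + 0))) + b)
(3) (- (- (-2 + 0)))  =[neg_neg →]=  (-2 + 0)    ⊢ ((-2 + 0) + b)
(4) 0  =[add_zero ←]=  (0 + 0)    ⊢ ((-2 + (0 + 0)) + b)
(5) (0 + 0)  =[neg_neg ←]=  (- (- (0 + 0)))    ⊢ ((-2 + (- (- (0 + 0)))) + b)
(6) 0  =[mul_one ←]=  (0 * 1)    ⊢ E2

YES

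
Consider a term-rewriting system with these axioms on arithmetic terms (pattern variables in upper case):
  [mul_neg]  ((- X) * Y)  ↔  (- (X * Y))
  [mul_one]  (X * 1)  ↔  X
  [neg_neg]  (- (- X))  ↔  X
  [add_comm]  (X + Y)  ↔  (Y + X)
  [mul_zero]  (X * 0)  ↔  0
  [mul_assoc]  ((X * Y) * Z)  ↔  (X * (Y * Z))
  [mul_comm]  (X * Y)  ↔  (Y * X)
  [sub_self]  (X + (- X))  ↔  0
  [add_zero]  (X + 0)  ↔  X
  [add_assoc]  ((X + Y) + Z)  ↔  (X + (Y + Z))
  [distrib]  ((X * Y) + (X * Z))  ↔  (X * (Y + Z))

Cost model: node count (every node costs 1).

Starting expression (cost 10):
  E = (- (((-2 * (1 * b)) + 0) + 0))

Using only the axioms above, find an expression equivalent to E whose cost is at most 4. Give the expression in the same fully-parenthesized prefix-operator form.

(- (-2 * b))   [cost 4]

step 1: add_zero (→) rewrites ((-2 * (1 * b)) + 0) into (-2 * (1 * b)), now (- ((-2 * (1 * b)) + 0))
step 2: add_zero (→) rewrites ((-2 * (1 * b)) + 0) into (-2 * (1 * b)), now (- (-2 * (1 * b)))
step 3: mul_comm (→) rewrites (1 * b) into (b * 1), now (- (-2 * (b * 1)))
step 4: mul_one (→) rewrites (b * 1) into b, reaching cost 4 (bound 4)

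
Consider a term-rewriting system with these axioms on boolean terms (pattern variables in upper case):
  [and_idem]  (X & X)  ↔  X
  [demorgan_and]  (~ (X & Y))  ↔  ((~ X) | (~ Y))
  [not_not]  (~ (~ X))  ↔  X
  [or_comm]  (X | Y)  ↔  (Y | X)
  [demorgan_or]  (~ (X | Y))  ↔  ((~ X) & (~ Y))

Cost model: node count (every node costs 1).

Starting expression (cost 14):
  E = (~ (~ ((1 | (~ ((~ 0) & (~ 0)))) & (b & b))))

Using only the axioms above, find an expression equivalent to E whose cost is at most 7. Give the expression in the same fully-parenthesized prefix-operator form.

step 1: and_idem (→) rewrites ((~ 0) & (~ 0)) into (~ 0), now (~ (~ ((1 | (~ (~ 0))) & (b & b))))
step 2: not_not (→) rewrites (~ (~ 0)) into 0, now (~ (~ ((1 | 0) & (b & b))))
step 3: not_not (→) rewrites (~ (~ ((1 | 0) & (b & b)))) into ((1 | 0) & (b & b)), reaching cost 7 (bound 7)

((1 | 0) & (b & b))   [cost 7]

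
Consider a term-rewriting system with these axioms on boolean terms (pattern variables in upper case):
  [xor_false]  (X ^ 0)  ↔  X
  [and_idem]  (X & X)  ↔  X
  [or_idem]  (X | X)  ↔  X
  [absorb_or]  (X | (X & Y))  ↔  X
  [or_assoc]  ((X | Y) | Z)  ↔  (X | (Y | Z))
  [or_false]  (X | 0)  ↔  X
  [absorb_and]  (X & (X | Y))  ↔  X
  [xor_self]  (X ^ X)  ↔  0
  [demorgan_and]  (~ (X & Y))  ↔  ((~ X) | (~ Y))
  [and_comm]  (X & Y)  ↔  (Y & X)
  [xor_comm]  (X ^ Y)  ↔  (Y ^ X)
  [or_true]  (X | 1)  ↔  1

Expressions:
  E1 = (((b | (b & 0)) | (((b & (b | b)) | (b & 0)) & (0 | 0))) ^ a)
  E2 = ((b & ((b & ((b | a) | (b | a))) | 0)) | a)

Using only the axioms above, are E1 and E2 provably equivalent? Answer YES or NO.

NO

The axioms are sound identities: if E1 ↔* E2 then E1 and E2 evaluate identically under any assignment.
Under a=1, b=1: E1 evaluates to 0, E2 to 1. Distinct ⇒ no rewrite sequence connects them.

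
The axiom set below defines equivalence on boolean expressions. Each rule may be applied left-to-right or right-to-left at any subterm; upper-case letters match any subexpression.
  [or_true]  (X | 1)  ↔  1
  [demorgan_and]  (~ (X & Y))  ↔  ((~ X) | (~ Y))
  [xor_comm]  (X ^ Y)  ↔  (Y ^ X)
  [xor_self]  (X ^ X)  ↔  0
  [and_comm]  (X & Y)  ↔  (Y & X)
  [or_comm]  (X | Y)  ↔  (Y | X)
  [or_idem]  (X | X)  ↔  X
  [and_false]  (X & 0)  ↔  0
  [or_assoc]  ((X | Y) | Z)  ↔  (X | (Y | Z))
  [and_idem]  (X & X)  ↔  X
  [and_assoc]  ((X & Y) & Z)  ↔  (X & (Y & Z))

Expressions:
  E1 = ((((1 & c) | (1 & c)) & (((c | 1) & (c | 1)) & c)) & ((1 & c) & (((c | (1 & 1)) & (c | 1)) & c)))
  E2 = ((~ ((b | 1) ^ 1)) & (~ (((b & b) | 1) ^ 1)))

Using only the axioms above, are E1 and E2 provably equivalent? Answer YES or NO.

NO

The axioms are sound identities: if E1 ↔* E2 then E1 and E2 evaluate identically under any assignment.
Under b=0, c=0: E1 evaluates to 0, E2 to 1. Distinct ⇒ no rewrite sequence connects them.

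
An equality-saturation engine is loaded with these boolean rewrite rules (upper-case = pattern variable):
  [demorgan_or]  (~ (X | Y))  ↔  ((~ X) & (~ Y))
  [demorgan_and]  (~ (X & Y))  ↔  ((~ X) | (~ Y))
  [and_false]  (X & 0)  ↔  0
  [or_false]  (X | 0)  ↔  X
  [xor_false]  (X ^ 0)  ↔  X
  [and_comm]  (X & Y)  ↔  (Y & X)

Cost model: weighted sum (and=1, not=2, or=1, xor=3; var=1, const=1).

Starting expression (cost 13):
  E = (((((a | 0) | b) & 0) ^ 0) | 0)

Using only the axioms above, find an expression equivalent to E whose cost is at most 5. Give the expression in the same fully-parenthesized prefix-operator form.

step 1: or_false (→) rewrites (((((a | 0) | b) & 0) ^ 0) | 0) into ((((a | 0) | b) & 0) ^ 0)
step 2: or_false (→) rewrites (a | 0) into a, now (((a | b) & 0) ^ 0)
step 3: xor_false (→) rewrites (((a | b) & 0) ^ 0) into ((a | b) & 0), reaching cost 5 (bound 5)

((a | b) & 0)   [cost 5]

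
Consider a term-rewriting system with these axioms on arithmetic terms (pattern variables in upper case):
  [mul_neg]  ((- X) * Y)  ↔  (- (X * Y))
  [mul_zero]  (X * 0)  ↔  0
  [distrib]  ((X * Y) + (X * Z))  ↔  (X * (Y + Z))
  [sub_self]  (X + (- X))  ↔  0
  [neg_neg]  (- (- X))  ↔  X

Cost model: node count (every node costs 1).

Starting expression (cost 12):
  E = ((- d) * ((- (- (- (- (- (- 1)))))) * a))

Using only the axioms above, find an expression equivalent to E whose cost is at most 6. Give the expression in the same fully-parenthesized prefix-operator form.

(1) (- (- (- (- 1))))  =[neg_neg →]=  (- (- 1))    ⊢ ((- d) * ((- (- (- (- 1)))) * a))
(2) (- (- (- 1)))  =[neg_neg →]=  (- 1)    ⊢ ((- d) * ((- (- 1)) * a))
(3) (- (- 1))  =[neg_neg →]=  1    ⊢ cost 6, within 6

((- d) * (1 * a))   [cost 6]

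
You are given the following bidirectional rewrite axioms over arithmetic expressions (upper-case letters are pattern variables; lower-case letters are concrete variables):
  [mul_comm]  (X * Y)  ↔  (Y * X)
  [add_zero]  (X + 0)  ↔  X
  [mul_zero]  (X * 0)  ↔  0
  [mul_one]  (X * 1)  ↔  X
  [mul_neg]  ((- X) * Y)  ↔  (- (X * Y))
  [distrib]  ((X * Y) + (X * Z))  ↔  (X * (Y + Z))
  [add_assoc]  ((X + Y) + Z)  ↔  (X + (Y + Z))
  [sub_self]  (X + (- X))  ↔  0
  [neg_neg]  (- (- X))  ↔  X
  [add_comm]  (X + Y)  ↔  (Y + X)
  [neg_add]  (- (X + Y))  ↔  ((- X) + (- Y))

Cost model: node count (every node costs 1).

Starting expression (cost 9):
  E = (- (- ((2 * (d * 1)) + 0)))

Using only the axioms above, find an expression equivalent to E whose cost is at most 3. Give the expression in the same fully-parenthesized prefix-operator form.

(1) (d * 1)  =[mul_one →]=  d    ⊢ (- (- ((2 * d) + 0)))
(2) ((2 * d) + 0)  =[add_zero →]=  (2 * d)    ⊢ (- (- (2 * d)))
(3) (- (- (2 * d)))  =[neg_neg →]=  (2 * d)    ⊢ cost 3, within 3

(2 * d)   [cost 3]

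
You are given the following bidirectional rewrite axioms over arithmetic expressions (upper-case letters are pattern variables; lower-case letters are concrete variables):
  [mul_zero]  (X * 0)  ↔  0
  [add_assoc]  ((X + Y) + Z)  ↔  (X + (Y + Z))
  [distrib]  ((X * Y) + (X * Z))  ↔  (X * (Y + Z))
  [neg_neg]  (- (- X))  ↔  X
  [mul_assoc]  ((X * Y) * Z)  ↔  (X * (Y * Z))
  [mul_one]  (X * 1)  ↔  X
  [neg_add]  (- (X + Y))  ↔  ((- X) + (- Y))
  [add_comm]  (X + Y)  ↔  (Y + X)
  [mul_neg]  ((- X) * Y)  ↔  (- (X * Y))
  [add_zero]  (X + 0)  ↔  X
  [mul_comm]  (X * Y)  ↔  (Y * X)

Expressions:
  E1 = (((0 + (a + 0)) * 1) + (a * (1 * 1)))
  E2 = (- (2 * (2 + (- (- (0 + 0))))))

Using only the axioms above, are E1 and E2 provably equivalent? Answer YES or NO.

The axioms are sound identities: if E1 ↔* E2 then E1 and E2 evaluate identically under any assignment.
Under a=0: E1 evaluates to 0, E2 to -4. Distinct ⇒ no rewrite sequence connects them.

NO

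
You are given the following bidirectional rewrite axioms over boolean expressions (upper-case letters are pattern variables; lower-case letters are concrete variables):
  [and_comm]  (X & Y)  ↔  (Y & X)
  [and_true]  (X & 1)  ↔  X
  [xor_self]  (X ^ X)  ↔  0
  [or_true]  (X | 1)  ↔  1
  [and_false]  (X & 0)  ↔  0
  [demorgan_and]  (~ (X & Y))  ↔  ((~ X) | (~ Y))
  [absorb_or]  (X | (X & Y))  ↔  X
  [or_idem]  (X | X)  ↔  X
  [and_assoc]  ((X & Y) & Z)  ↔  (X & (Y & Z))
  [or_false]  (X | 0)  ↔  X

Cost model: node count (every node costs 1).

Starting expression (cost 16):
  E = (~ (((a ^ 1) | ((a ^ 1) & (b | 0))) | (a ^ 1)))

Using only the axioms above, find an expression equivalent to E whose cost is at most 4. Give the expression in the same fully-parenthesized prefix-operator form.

(1) (b | 0)  =[or_false →]=  b    ⊢ (~ (((a ^ 1) | ((a ^ 1) & b)) | (a ^ 1)))
(2) ((a ^ 1) | ((a ^ 1) & b))  =[absorb_or →]=  (a ^ 1)    ⊢ (~ ((a ^ 1) | (a ^ 1)))
(3) ((a ^ 1) | (a ^ 1))  =[or_idem →]=  (a ^ 1)    ⊢ cost 4, within 4

(~ (a ^ 1))   [cost 4]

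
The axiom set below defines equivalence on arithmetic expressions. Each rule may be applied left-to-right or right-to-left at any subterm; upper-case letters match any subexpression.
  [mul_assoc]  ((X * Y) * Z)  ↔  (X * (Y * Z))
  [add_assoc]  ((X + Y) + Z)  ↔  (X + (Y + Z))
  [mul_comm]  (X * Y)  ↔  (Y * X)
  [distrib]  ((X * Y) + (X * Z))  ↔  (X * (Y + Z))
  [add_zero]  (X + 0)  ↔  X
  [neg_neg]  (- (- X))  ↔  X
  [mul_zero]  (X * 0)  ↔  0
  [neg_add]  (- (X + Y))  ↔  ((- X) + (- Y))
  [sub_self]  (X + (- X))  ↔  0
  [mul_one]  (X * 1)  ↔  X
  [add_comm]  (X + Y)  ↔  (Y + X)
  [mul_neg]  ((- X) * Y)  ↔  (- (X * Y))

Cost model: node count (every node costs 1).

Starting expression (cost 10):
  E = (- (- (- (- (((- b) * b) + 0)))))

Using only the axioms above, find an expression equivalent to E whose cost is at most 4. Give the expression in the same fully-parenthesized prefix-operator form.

step 1: neg_neg (→) rewrites (- (- (- (((- b) * b) + 0)))) into (- (((- b) * b) + 0)), now (- (- (((- b) * b) + 0)))
step 2: neg_neg (→) rewrites (- (- (((- b) * b) + 0))) into (((- b) * b) + 0)
step 3: add_zero (→) rewrites (((- b) * b) + 0) into ((- b) * b), reaching cost 4 (bound 4)

((- b) * b)   [cost 4]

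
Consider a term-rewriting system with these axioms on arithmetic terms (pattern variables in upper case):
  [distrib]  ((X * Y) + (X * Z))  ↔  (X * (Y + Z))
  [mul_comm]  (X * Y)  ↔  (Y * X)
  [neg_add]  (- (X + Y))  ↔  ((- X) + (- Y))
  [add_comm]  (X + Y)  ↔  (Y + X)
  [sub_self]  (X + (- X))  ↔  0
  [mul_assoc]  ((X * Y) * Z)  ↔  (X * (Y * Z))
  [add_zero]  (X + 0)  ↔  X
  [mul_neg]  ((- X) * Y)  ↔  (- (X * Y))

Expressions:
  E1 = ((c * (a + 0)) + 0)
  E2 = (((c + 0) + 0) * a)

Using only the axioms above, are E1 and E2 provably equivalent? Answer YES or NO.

step 1: add_zero (→) rewrites (a + 0) into a, now ((c * a) + 0)
step 2: mul_comm (→) rewrites (c * a) into (a * c), now ((a * c) + 0)
step 3: add_zero (→) rewrites ((a * c) + 0) into (a * c)
step 4: mul_comm (→) rewrites (a * c) into (c * a)
step 5: add_zero (←) rewrites c into (c + 0), now ((c + 0) * a)
step 6: add_zero (←) rewrites (c + 0) into ((c + 0) + 0), which is E2

YES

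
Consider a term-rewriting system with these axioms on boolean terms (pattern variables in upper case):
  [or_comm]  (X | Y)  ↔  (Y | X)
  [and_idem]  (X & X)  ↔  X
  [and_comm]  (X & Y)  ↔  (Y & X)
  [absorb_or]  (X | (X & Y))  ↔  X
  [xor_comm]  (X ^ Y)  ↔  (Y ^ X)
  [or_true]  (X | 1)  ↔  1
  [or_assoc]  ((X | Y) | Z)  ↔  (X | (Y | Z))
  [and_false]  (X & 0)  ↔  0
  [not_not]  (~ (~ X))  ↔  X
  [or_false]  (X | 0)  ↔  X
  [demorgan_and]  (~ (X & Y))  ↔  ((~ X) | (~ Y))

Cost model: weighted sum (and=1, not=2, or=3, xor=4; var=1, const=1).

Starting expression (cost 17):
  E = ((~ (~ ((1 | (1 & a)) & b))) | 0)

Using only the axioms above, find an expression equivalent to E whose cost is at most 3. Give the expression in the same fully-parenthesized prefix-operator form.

(1 & b)   [cost 3]

(1) ((~ (~ ((1 | (1 & a)) & b))) | 0)  =[or_false →]=  (~ (~ ((1 | (1 & a)) & b)))
(2) (1 | (1 & a))  =[absorb_or →]=  1    ⊢ (~ (~ (1 & b)))
(3) (~ (~ (1 & b)))  =[not_not →]=  (1 & b)    ⊢ cost 3, within 3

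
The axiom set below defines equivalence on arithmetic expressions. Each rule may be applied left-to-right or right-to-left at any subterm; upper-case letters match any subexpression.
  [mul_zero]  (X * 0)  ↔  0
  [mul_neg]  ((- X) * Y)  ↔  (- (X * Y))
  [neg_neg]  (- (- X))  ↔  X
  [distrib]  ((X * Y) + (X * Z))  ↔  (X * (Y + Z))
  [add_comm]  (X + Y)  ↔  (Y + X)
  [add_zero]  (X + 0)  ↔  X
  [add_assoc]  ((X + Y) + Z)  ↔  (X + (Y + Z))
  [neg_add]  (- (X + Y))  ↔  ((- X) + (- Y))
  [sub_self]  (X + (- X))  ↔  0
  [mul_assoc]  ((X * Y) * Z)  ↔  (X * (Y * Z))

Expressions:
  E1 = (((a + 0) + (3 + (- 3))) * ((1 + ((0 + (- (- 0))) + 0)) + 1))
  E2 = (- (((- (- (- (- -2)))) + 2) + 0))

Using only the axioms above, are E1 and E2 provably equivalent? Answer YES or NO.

NO

All listed rules preserve value, hence provable equivalence implies equal values everywhere; look for a separating assignment.
a=1 gives E1 ↦ 2, E2 ↦ 0; values differ ⇒ not provably equivalent.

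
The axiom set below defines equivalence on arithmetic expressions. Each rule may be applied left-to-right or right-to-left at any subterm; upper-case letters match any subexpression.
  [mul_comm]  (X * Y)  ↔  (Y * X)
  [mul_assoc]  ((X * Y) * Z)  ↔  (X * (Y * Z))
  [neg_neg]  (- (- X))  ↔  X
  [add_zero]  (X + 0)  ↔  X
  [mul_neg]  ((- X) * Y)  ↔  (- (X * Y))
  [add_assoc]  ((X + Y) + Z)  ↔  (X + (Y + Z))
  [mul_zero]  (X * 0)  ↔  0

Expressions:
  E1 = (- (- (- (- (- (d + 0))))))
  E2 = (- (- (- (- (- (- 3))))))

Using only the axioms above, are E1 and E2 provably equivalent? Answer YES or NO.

Every axiom is a valid identity, so a rewrite proof would force E1 and E2 to agree under every assignment.
At d=0: E1 = 0 but E2 = 3; they differ, so no derivation exists.

NO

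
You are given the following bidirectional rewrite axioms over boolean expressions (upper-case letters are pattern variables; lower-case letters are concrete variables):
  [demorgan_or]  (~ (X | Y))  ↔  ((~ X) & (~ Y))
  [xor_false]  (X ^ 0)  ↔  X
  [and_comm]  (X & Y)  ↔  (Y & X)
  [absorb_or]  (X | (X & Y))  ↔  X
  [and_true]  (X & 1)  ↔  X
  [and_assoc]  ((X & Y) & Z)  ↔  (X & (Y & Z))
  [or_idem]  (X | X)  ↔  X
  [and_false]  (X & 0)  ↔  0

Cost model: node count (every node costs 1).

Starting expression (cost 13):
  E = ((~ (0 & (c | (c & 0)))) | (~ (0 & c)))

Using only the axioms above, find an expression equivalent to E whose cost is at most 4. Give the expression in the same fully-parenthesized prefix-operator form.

(~ (0 & c))   [cost 4]

(1) (c | (c & 0))  =[absorb_or →]=  c    ⊢ ((~ (0 & c)) | (~ (0 & c)))
(2) ((~ (0 & c)) | (~ (0 & c)))  =[or_idem →]=  (~ (0 & c))    ⊢ cost 4, within 4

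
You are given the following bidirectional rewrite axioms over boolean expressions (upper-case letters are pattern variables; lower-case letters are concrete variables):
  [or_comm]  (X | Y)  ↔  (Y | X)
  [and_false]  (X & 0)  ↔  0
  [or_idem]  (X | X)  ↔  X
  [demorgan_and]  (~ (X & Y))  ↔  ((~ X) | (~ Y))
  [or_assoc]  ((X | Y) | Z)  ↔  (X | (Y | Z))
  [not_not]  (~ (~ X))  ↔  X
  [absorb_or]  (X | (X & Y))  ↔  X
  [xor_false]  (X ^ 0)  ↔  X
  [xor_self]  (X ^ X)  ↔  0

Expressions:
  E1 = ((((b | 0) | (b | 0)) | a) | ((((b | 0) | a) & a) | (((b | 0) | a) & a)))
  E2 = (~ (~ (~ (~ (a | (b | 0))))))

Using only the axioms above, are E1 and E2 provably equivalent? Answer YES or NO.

YES

(1) ((((b | 0) | a) & a) | (((b | 0) | a) & a))  =[or_idem →]=  (((b | 0) | a) & a)    ⊢ ((((b | 0) | (b | 0)) | a) | (((b | 0) | a) & a))
(2) ((b | 0) | (b | 0))  =[or_idem →]=  (b | 0)    ⊢ (((b | 0) | a) | (((b | 0) | a) & a))
(3) (((b | 0) | a) | (((b | 0) | a) & a))  =[absorb_or →]=  ((b | 0) | a)
(4) ((b | 0) | a)  =[or_comm →]=  (a | (b | 0))
(5) (a | (b | 0))  =[not_not ←]=  (~ (~ (a | (b | 0))))
(6) (~ (~ (a | (b | 0))))  =[not_not ←]=  (~ (~ (~ (~ (a | (b | 0))))))    ⊢ E2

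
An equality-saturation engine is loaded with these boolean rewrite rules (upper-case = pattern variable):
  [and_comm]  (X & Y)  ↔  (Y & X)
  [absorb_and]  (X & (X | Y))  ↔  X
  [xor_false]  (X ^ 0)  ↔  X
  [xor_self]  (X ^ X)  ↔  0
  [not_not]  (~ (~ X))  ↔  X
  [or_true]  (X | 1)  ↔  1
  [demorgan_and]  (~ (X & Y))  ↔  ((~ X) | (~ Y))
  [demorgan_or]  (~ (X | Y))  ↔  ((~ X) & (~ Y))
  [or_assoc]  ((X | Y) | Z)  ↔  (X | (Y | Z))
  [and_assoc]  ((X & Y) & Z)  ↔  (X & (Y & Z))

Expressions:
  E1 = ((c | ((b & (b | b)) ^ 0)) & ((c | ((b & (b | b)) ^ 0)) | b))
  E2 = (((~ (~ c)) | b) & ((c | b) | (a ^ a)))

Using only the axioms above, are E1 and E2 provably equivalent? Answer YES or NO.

YES

step 1: absorb_and (→) rewrites ((c | ((b & (b | b)) ^ 0)) & ((c | ((b & (b | b)) ^ 0)) | b)) into (c | ((b & (b | b)) ^ 0))
step 2: absorb_and (→) rewrites (b & (b | b)) into b, now (c | (b ^ 0))
step 3: xor_false (→) rewrites (b ^ 0) into b, now (c | b)
step 4: absorb_and (←) rewrites (c | b) into ((c | b) & ((c | b) | 0))
step 5: xor_self (←) rewrites 0 into (a ^ a), now ((c | b) & ((c | b) | (a ^ a)))
step 6: not_not (←) rewrites c into (~ (~ c)), which is E2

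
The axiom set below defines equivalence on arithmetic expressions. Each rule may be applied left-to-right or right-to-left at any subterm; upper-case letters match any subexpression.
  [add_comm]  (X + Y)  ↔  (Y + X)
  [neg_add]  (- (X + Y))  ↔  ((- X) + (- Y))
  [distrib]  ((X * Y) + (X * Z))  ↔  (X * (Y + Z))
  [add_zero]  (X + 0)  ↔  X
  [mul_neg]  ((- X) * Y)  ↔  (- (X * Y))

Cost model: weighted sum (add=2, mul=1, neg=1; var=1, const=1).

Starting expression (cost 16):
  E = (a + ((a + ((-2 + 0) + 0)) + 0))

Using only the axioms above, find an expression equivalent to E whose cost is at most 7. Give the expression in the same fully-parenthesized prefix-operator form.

1. [add_zero →] ((a + ((-2 + 0) + 0)) + 0)  →  (a + ((-2 + 0) + 0));  E = (a + (a + ((-2 + 0) + 0)))
2. [add_zero →] ((-2 + 0) + 0)  →  (-2 + 0);  E = (a + (a + (-2 + 0)))
3. [add_zero →] (-2 + 0)  →  -2;  cost 7 ≤ 7, done

(a + (a + -2))   [cost 7]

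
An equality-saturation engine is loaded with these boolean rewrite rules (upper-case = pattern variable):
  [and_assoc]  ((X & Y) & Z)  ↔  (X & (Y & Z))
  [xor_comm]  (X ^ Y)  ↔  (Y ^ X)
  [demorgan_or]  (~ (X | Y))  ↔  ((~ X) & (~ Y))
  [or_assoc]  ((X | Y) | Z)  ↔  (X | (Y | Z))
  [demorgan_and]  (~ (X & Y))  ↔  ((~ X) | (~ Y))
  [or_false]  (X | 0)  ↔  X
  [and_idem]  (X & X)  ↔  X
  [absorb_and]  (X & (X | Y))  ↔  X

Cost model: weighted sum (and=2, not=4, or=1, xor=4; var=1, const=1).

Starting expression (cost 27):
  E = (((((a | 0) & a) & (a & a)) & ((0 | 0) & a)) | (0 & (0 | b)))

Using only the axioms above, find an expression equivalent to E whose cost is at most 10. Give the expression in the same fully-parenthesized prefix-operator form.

(1) (a | 0)  =[or_false →]=  a    ⊢ ((((a & a) & (a & a)) & ((0 | 0) & a)) | (0 & (0 | b)))
(2) (0 & (0 | b))  =[absorb_and →]=  0    ⊢ ((((a & a) & (a & a)) & ((0 | 0) & a)) | 0)
(3) ((a & a) & (a & a))  =[and_idem →]=  (a & a)    ⊢ (((a & a) & ((0 | 0) & a)) | 0)
(4) (((a & a) & ((0 | 0) & a)) | 0)  =[or_false →]=  ((a & a) & ((0 | 0) & a))
(5) (0 | 0)  =[or_false →]=  0    ⊢ cost 10, within 10

((a & a) & (0 & a))   [cost 10]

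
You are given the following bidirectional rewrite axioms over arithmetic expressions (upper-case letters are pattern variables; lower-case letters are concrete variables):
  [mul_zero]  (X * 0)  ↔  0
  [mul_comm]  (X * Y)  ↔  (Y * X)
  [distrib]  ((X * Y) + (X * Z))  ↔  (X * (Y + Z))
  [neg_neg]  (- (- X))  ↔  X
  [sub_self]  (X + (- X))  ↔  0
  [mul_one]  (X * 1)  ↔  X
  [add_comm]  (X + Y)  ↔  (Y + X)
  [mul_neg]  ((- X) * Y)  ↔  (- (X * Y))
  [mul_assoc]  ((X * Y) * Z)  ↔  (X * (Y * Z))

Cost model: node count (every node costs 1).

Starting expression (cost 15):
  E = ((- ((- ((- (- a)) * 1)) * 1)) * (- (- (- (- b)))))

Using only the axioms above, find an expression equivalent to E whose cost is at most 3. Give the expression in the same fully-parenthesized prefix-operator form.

(1) (- (- a))  =[neg_neg →]=  a    ⊢ ((- ((- (a * 1)) * 1)) * (- (- (- (- b)))))
(2) (a * 1)  =[mul_one →]=  a    ⊢ ((- ((- a) * 1)) * (- (- (- (- b)))))
(3) (- (- (- b)))  =[neg_neg →]=  (- b)    ⊢ ((- ((- a) * 1)) * (- (- b)))
(4) (- (- b))  =[neg_neg →]=  b    ⊢ ((- ((- a) * 1)) * b)
(5) ((- a) * 1)  =[mul_one →]=  (- a)    ⊢ ((- (- a)) * b)
(6) (- (- a))  =[neg_neg →]=  a    ⊢ cost 3, within 3

(a * b)   [cost 3]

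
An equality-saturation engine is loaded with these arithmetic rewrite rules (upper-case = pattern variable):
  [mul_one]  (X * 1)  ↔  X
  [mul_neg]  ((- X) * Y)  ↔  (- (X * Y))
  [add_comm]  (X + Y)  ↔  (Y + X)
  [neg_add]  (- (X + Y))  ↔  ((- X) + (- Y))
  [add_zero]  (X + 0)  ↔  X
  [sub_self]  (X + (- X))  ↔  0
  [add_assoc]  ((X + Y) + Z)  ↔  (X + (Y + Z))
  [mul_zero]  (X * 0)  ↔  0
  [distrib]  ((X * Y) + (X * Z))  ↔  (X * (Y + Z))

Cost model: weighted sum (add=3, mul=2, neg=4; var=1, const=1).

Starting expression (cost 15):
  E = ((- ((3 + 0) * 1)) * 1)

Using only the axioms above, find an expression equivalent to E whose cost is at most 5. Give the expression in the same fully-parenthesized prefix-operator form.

step 1: add_zero (→) rewrites (3 + 0) into 3, now ((- (3 * 1)) * 1)
step 2: mul_one (→) rewrites (3 * 1) into 3, now ((- 3) * 1)
step 3: mul_one (→) rewrites ((- 3) * 1) into (- 3), reaching cost 5 (bound 5)

(- 3)   [cost 5]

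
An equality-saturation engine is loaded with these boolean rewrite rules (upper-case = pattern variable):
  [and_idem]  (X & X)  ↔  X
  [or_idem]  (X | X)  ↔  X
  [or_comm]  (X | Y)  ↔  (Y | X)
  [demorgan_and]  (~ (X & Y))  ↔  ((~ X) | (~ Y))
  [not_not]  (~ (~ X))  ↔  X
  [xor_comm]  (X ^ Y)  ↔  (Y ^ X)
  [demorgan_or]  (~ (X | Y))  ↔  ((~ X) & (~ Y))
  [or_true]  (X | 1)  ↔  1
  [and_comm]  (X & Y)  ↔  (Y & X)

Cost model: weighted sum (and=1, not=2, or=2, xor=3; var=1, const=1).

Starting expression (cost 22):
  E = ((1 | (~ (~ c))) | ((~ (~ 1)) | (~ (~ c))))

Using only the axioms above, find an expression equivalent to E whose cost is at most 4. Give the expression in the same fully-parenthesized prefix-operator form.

(1) (~ (~ 1))  =[not_not →]=  1    ⊢ ((1 | (~ (~ c))) | (1 | (~ (~ c))))
(2) ((1 | (~ (~ c))) | (1 | (~ (~ c))))  =[or_idem →]=  (1 | (~ (~ c)))
(3) (~ (~ c))  =[not_not →]=  c    ⊢ cost 4, within 4

(1 | c)   [cost 4]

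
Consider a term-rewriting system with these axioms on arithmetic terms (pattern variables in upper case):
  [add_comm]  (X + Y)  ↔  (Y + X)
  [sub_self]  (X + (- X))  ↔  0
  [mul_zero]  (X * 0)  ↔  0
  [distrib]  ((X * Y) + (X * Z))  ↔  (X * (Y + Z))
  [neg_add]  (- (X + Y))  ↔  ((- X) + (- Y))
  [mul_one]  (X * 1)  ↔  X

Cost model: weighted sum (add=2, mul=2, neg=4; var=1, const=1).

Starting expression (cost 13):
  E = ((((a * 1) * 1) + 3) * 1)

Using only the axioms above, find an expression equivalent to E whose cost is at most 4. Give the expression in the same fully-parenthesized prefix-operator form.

(1) ((((a * 1) * 1) + 3) * 1)  =[mul_one →]=  (((a * 1) * 1) + 3)
(2) ((a * 1) * 1)  =[mul_one →]=  (a * 1)    ⊢ ((a * 1) + 3)
(3) (a * 1)  =[mul_one →]=  a    ⊢ cost 4, within 4

(a + 3)   [cost 4]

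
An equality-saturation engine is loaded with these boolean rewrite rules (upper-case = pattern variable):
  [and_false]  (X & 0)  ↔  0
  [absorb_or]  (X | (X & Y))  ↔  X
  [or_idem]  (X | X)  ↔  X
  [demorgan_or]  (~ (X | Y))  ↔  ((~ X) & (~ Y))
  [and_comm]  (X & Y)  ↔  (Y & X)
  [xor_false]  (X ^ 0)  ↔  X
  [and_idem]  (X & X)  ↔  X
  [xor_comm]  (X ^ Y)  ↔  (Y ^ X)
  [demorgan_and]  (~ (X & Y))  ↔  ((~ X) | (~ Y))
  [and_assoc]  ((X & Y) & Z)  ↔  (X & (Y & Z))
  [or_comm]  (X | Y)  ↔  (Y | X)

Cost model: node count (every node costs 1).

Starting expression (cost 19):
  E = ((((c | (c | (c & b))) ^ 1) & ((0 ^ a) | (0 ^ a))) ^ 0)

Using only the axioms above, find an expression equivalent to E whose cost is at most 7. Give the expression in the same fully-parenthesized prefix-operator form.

1. [xor_false →] ((((c | (c | (c & b))) ^ 1) & ((0 ^ a) | (0 ^ a))) ^ 0)  →  (((c | (c | (c & b))) ^ 1) & ((0 ^ a) | (0 ^ a)))
2. [or_idem →] ((0 ^ a) | (0 ^ a))  →  (0 ^ a);  E = (((c | (c | (c & b))) ^ 1) & (0 ^ a))
3. [absorb_or →] (c | (c & b))  →  c;  E = (((c | c) ^ 1) & (0 ^ a))
4. [or_idem →] (c | c)  →  c;  cost 7 ≤ 7, done

((c ^ 1) & (0 ^ a))   [cost 7]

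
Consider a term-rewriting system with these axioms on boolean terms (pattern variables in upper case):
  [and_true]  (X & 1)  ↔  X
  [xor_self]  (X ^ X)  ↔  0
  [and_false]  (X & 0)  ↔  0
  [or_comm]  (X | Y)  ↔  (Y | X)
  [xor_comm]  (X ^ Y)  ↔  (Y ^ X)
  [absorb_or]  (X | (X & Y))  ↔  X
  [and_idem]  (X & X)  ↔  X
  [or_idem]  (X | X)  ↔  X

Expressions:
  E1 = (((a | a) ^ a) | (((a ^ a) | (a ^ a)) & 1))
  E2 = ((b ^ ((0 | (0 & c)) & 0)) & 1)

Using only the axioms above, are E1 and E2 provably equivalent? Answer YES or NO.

NO

The axioms are sound identities: if E1 ↔* E2 then E1 and E2 evaluate identically under any assignment.
Under a=0, b=1, c=0: E1 evaluates to 0, E2 to 1. Distinct ⇒ no rewrite sequence connects them.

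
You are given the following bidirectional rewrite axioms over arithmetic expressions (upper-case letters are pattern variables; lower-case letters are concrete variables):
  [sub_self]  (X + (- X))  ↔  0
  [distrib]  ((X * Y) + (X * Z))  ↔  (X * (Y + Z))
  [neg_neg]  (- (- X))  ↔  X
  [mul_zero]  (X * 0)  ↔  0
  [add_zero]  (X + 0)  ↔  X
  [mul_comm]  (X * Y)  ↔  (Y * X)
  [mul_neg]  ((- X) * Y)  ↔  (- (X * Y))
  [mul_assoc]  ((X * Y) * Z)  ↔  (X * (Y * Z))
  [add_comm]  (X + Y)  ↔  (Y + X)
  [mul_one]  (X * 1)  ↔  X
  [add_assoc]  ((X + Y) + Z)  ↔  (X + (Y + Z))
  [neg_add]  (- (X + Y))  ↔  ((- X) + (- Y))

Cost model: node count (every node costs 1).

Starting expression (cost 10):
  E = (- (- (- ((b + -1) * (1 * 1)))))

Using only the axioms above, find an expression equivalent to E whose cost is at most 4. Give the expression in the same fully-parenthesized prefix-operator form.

(- (b + -1))   [cost 4]

step 1: neg_neg (→) rewrites (- (- ((b + -1) * (1 * 1)))) into ((b + -1) * (1 * 1)), now (- ((b + -1) * (1 * 1)))
step 2: mul_one (→) rewrites (1 * 1) into 1, now (- ((b + -1) * 1))
step 3: mul_one (→) rewrites ((b + -1) * 1) into (b + -1), reaching cost 4 (bound 4)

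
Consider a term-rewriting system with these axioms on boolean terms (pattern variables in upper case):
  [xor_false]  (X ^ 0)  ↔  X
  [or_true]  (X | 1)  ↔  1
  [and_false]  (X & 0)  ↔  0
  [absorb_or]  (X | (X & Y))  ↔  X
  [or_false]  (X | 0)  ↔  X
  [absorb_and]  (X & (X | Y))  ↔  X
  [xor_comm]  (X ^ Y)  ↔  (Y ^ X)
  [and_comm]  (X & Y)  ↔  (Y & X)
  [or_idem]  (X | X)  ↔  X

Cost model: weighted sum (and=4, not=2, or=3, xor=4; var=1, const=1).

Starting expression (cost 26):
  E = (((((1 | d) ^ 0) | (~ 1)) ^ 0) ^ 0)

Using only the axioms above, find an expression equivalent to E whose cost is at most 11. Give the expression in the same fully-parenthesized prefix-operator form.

((1 | d) | (~ 1))   [cost 11]

1. [xor_false →] ((1 | d) ^ 0)  →  (1 | d);  E = ((((1 | d) | (~ 1)) ^ 0) ^ 0)
2. [xor_false →] ((((1 | d) | (~ 1)) ^ 0) ^ 0)  →  (((1 | d) | (~ 1)) ^ 0)
3. [xor_false →] (((1 | d) | (~ 1)) ^ 0)  →  ((1 | d) | (~ 1));  cost 11 ≤ 11, done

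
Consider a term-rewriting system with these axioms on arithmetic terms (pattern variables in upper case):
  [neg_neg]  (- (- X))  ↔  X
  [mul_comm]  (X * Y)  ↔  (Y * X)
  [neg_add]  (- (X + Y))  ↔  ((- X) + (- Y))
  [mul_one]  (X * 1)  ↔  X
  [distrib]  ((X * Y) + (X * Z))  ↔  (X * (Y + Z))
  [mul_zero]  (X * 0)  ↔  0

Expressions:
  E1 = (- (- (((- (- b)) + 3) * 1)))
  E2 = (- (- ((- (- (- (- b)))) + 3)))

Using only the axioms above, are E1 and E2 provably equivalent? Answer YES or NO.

1. [mul_one →] (((- (- b)) + 3) * 1)  →  ((- (- b)) + 3);  E1 = (- (- ((- (- b)) + 3)))
2. [neg_neg →] (- (- ((- (- b)) + 3)))  →  ((- (- b)) + 3)
3. [neg_neg ←] (- (- b))  →  (- (- (- (- b))));  E1 = ((- (- (- (- b)))) + 3)
4. [neg_neg ←] ((- (- (- (- b)))) + 3)  →  (- (- ((- (- (- (- b)))) + 3)));  this is E2

YES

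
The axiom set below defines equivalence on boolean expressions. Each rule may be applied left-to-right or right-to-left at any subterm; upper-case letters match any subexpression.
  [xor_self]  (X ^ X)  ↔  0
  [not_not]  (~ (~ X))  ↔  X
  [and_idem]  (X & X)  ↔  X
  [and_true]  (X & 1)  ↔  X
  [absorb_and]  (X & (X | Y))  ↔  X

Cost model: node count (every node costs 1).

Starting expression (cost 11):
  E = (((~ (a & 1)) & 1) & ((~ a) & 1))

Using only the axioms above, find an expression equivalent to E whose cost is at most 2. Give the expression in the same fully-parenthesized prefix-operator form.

(1) (a & 1)  =[and_true →]=  a    ⊢ (((~ a) & 1) & ((~ a) & 1))
(2) (((~ a) & 1) & ((~ a) & 1))  =[and_idem →]=  ((~ a) & 1)
(3) ((~ a) & 1)  =[and_true →]=  (~ a)    ⊢ cost 2, within 2

(~ a)   [cost 2]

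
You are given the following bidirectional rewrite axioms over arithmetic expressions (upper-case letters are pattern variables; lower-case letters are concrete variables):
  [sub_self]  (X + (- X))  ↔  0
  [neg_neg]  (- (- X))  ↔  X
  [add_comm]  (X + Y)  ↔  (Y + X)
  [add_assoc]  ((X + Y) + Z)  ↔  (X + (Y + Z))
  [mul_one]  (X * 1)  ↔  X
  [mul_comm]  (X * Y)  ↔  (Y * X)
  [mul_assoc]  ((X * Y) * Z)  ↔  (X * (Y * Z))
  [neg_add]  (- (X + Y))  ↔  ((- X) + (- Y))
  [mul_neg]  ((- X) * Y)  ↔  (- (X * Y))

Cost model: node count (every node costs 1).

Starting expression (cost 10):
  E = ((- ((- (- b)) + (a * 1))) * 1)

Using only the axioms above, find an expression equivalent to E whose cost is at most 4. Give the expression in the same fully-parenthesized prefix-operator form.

(1) (- (- b))  =[neg_neg →]=  b    ⊢ ((- (b + (a * 1))) * 1)
(2) ((- (b + (a * 1))) * 1)  =[mul_one →]=  (- (b + (a * 1)))
(3) (a * 1)  =[mul_one →]=  a    ⊢ cost 4, within 4

(- (b + a))   [cost 4]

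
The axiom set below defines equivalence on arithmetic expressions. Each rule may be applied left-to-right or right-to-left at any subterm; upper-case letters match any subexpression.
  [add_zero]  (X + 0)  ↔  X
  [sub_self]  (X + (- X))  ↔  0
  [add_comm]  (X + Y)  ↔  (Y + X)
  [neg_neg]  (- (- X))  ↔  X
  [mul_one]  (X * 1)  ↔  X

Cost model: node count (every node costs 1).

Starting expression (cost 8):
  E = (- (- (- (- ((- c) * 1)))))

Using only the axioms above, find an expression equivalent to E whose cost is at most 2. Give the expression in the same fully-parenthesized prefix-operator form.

1. [mul_one →] ((- c) * 1)  →  (- c);  E = (- (- (- (- (- c)))))
2. [neg_neg →] (- (- (- (- (- c)))))  →  (- (- (- c)))
3. [neg_neg →] (- (- c))  →  c;  cost 2 ≤ 2, done

(- c)   [cost 2]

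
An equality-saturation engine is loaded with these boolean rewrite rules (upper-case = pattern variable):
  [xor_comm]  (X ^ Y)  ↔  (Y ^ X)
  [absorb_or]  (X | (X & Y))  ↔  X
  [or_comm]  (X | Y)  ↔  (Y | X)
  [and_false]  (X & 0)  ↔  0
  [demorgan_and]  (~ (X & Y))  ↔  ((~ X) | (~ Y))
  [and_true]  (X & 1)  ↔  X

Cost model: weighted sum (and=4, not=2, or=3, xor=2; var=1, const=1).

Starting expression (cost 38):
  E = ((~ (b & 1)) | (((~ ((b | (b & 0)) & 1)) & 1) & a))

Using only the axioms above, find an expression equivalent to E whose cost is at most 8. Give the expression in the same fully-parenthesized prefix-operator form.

step 1: absorb_or (→) rewrites (b | (b & 0)) into b, now ((~ (b & 1)) | (((~ (b & 1)) & 1) & a))
step 2: and_true (→) rewrites ((~ (b & 1)) & 1) into (~ (b & 1)), now ((~ (b & 1)) | ((~ (b & 1)) & a))
step 3: absorb_or (→) rewrites ((~ (b & 1)) | ((~ (b & 1)) & a)) into (~ (b & 1)), reaching cost 8 (bound 8)

(~ (b & 1))   [cost 8]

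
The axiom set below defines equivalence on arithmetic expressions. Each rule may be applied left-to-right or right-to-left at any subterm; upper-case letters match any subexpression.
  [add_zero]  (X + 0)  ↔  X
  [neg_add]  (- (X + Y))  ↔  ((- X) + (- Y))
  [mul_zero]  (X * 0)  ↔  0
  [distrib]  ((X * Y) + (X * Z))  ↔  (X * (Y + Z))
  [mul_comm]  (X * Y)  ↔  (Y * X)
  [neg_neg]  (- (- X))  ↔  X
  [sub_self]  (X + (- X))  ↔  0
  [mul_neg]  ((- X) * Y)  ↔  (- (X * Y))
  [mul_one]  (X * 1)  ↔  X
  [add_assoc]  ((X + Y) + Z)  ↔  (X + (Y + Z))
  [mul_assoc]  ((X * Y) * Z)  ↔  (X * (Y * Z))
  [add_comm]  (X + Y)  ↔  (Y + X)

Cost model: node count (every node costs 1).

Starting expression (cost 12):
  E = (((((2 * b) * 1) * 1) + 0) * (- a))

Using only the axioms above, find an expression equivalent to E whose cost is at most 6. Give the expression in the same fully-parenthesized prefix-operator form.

step 1: add_zero (→) rewrites ((((2 * b) * 1) * 1) + 0) into (((2 * b) * 1) * 1), now ((((2 * b) * 1) * 1) * (- a))
step 2: mul_one (→) rewrites (((2 * b) * 1) * 1) into ((2 * b) * 1), now (((2 * b) * 1) * (- a))
step 3: mul_one (→) rewrites ((2 * b) * 1) into (2 * b), reaching cost 6 (bound 6)

((2 * b) * (- a))   [cost 6]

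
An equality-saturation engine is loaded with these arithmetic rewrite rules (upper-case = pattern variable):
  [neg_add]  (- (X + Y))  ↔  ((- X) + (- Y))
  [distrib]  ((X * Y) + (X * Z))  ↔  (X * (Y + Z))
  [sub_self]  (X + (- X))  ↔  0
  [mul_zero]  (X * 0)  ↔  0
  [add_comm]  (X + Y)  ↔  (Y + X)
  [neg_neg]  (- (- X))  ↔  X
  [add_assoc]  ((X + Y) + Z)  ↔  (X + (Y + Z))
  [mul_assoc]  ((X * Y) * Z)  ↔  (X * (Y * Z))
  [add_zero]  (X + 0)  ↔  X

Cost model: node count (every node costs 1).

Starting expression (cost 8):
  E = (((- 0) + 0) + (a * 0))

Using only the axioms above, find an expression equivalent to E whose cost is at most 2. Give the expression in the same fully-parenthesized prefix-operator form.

(- 0)   [cost 2]

1. [mul_zero →] (a * 0)  →  0;  E = (((- 0) + 0) + 0)
2. [add_zero →] ((- 0) + 0)  →  (- 0);  E = ((- 0) + 0)
3. [add_zero →] ((- 0) + 0)  →  (- 0);  cost 2 ≤ 2, done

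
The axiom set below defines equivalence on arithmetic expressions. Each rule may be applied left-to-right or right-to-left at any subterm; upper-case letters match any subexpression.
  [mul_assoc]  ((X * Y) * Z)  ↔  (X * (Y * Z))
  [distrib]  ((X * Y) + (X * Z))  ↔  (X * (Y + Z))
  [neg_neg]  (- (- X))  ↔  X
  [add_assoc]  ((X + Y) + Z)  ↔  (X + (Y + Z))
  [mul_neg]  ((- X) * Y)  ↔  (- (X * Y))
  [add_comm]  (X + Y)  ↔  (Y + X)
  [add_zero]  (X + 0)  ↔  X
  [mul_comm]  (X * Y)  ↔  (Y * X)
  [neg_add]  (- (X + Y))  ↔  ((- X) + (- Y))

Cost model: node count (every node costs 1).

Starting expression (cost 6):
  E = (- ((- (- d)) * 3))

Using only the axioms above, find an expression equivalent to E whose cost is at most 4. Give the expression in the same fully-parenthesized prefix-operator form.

(- (3 * d))   [cost 4]

(1) ((- (- d)) * 3)  =[mul_comm →]=  (3 * (- (- d)))    ⊢ (- (3 * (- (- d))))
(2) (- (- d))  =[neg_neg →]=  d    ⊢ cost 4, within 4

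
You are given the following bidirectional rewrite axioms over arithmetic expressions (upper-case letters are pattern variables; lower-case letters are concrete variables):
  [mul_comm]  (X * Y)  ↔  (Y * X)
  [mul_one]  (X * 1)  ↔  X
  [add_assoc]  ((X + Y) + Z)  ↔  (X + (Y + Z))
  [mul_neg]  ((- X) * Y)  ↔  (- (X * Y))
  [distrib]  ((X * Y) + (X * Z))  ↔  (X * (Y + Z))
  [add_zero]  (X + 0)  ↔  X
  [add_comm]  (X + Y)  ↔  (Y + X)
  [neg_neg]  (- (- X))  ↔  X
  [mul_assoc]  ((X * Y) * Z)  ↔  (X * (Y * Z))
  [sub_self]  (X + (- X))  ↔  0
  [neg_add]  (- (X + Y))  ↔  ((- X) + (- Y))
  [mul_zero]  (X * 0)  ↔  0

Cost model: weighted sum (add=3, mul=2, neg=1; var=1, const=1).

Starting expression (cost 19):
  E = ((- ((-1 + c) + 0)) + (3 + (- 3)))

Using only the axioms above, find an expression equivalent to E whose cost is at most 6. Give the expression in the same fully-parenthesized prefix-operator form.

(1) ((-1 + c) + 0)  =[add_zero →]=  (-1 + c)    ⊢ ((- (-1 + c)) + (3 + (- 3)))
(2) (3 + (- 3))  =[sub_self →]=  0    ⊢ ((- (-1 + c)) + 0)
(3) ((- (-1 + c)) + 0)  =[add_zero →]=  (- (-1 + c))    ⊢ cost 6, within 6

(- (-1 + c))   [cost 6]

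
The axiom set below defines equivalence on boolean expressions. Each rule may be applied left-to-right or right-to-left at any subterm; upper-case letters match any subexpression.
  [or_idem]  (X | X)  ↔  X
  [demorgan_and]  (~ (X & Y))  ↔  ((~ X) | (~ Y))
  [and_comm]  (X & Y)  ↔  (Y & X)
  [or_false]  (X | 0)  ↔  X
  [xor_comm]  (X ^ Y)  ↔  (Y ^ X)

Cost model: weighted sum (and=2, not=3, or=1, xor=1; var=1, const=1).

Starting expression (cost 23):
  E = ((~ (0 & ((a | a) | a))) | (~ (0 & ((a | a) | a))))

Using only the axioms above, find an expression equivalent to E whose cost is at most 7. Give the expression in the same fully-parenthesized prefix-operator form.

(~ (0 & a))   [cost 7]

step 1: or_idem (→) rewrites ((~ (0 & ((a | a) | a))) | (~ (0 & ((a | a) | a)))) into (~ (0 & ((a | a) | a)))
step 2: or_idem (→) rewrites (a | a) into a, now (~ (0 & (a | a)))
step 3: or_idem (→) rewrites (a | a) into a, reaching cost 7 (bound 7)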